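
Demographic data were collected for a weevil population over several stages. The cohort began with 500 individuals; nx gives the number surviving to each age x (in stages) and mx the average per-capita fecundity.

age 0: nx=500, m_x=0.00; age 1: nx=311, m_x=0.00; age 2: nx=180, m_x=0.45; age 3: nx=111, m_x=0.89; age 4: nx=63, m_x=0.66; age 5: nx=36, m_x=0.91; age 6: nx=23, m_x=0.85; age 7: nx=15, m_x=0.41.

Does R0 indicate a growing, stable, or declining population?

lx = nx/n0 = nx/500: 1, 0.622, 0.36, 0.222, 0.126, 0.072, 0.046, 0.03
R0 = Σ lx·mx = 0 + 0 + 0.162 + 0.19758 + 0.08316 + 0.06552 + 0.0391 + 0.0123 = 0.55966
R0 < 1, so the population is declining.

declining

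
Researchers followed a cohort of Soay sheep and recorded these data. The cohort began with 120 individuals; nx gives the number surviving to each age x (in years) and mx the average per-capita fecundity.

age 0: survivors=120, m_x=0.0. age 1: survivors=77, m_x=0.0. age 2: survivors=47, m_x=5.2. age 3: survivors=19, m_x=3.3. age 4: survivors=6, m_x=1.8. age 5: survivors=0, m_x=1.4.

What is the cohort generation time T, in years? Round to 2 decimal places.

lx = nx/n0 = nx/120: 1, 0.64167…, 0.39167…, 0.15833…, 0.05, 0
lx·mx: 0, 0, 2.036667…, 0.5225…, 0.09, 0 → R0 = 2.649167…
x·lx·mx: 0, 0, 4.073333…, 1.5675…, 0.36, 0 → Σ = 6.000833…
T = 6.000833… / 2.649167… = 2.265178… → 2.27

2.27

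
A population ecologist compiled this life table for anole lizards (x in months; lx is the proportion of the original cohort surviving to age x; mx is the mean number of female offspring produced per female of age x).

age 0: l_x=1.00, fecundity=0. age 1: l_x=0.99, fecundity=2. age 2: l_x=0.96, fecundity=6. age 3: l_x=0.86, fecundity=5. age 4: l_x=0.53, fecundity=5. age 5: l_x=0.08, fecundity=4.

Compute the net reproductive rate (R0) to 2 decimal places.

lx·mx by age: 0, 1.98, 5.76, 4.3, 2.65, 0.32
R0 = Σ lx·mx = 15.01 → 15.01

15.01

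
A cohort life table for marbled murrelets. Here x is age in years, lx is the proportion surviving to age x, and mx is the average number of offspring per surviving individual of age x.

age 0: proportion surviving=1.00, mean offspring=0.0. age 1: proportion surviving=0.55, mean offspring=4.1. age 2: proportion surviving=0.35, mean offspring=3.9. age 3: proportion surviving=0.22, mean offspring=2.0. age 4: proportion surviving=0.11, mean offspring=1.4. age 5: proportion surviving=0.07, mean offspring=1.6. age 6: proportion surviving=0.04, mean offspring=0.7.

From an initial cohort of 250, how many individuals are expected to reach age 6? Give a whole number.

10

Expected survivors = N0 · l_6 = 250 × 0.04 = 10 → 10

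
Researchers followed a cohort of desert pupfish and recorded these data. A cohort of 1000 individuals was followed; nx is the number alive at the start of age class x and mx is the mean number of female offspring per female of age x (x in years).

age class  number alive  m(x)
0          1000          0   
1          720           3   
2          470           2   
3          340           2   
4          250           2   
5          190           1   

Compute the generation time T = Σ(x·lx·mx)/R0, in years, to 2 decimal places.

lx = nx/n0 = nx/1000: 1, 0.72, 0.47, 0.34, 0.25, 0.19
lx·mx: 0, 2.16, 0.94, 0.68, 0.5, 0.19 → R0 = 4.47
x·lx·mx: 0, 2.16, 1.88, 2.04, 2, 0.95 → Σ = 9.03
T = 9.03 / 4.47 = 2.020134… → 2.02

2.02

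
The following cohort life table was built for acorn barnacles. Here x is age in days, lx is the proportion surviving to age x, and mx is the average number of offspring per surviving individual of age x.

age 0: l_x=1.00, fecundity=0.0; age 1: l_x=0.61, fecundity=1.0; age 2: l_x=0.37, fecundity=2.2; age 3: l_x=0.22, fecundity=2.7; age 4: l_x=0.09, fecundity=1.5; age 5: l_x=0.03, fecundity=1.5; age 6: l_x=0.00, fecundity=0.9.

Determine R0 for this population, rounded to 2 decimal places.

2.20

lx·mx by age: 0, 0.61, 0.814, 0.594, 0.135, 0.045, 0
R0 = Σ lx·mx = 2.198 → 2.20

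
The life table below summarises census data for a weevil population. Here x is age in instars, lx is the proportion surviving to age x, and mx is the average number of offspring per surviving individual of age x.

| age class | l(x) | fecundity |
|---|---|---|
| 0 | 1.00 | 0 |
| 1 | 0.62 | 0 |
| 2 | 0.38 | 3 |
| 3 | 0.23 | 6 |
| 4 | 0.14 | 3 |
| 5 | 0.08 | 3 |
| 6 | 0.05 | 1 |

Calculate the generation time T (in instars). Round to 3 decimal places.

2.972

lx·mx: 0, 0, 1.14, 1.38, 0.42, 0.24, 0.05 → R0 = 3.23
x·lx·mx: 0, 0, 2.28, 4.14, 1.68, 1.2, 0.3 → Σ = 9.6
T = 9.6 / 3.23 = 2.972136… → 2.972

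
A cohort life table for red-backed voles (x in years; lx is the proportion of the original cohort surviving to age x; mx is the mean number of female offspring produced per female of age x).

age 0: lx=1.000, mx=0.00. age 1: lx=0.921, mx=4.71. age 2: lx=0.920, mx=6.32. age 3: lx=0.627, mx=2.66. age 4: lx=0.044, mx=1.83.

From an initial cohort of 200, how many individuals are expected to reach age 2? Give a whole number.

Expected survivors = N0 · l_2 = 200 × 0.920 = 184 → 184

184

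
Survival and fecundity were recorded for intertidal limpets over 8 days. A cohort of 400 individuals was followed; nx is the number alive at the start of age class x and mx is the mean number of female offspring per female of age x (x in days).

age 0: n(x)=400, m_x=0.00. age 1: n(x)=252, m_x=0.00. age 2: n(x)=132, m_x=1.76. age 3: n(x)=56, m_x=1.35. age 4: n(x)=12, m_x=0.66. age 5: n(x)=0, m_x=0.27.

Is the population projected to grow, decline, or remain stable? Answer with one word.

declining

lx = nx/n0 = nx/400: 1, 0.63, 0.33, 0.14, 0.03, 0
R0 = Σ lx·mx = 0 + 0 + 0.5808 + 0.189 + 0.0198 + 0 = 0.7896
R0 < 1, so the population is declining.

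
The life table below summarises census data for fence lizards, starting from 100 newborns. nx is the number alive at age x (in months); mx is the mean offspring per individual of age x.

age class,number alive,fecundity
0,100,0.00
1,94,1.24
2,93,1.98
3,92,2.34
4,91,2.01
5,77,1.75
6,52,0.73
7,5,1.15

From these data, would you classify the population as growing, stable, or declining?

growing

lx = nx/n0 = nx/100: 1, 0.94, 0.93, 0.92, 0.91, 0.77, 0.52, 0.05
R0 = Σ lx·mx = 0 + 1.1656 + 1.8414 + 2.1528 + 1.8291 + 1.3475 + 0.3796 + 0.0575 = 8.7735
R0 > 1, so the population is growing.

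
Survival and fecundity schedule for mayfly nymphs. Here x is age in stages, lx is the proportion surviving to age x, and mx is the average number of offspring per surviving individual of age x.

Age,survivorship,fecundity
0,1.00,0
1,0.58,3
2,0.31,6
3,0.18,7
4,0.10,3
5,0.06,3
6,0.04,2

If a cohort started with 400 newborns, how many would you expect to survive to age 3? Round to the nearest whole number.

Expected survivors = N0 · l_3 = 400 × 0.18 = 72 → 72

72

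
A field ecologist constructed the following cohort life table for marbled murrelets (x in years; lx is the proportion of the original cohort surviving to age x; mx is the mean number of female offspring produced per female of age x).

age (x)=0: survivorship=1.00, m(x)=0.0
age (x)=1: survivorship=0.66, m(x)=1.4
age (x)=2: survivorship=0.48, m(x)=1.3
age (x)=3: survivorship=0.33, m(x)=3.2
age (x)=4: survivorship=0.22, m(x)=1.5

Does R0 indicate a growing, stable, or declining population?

growing

R0 = Σ lx·mx = 0 + 0.924 + 0.624 + 1.056 + 0.33 = 2.934
R0 > 1, so the population is growing.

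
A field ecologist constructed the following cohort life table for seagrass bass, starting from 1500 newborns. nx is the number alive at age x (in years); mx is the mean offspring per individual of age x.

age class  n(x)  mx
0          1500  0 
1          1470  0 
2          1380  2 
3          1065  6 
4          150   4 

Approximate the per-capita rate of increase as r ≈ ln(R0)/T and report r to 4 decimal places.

0.6737

lx = nx/n0 = nx/1500: 1, 0.98, 0.92, 0.71, 0.1
R0 = Σ lx·mx = 0 + 0 + 1.84 + 4.26 + 0.4 = 6.5
Σ x·lx·mx = 18.06; T = 18.06/6.5 = 2.77846…
r ≈ ln(R0)/T = ln(6.5)/2.77846… = 0.673683… → 0.6737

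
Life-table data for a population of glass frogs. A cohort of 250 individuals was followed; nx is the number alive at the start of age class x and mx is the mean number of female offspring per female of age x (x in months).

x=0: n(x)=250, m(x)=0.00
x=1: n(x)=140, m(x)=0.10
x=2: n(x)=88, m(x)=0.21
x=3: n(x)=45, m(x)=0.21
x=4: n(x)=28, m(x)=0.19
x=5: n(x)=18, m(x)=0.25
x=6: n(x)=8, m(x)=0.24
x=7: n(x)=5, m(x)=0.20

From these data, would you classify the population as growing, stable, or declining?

declining

lx = nx/n0 = nx/250: 1, 0.56, 0.352, 0.18, 0.112, 0.072, 0.032, 0.02
R0 = Σ lx·mx = 0 + 0.056 + 0.07392 + 0.0378 + 0.02128 + 0.018 + 0.00768 + 0.004 = 0.21868
R0 < 1, so the population is declining.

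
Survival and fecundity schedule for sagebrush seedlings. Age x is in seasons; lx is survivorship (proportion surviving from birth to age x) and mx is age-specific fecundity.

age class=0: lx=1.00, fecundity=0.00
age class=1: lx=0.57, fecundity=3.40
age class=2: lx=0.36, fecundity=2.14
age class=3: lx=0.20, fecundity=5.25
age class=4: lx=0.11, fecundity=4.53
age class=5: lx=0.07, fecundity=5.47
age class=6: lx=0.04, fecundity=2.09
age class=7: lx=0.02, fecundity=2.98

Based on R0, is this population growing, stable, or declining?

growing

R0 = Σ lx·mx = 0 + 1.938 + 0.7704 + 1.05 + 0.4983 + 0.3829 + 0.0836 + 0.0596 = 4.7828
R0 > 1, so the population is growing.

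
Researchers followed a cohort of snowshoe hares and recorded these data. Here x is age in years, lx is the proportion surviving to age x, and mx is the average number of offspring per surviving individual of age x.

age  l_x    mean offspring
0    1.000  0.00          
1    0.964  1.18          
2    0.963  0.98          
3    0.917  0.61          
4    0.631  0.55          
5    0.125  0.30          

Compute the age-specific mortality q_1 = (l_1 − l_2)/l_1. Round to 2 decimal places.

q_1 = (l_1 − l_2) / l_1 = (0.964 − 0.963) / 0.964
     = 0.001 / 0.964 = 0.001037… → 0.00

0.00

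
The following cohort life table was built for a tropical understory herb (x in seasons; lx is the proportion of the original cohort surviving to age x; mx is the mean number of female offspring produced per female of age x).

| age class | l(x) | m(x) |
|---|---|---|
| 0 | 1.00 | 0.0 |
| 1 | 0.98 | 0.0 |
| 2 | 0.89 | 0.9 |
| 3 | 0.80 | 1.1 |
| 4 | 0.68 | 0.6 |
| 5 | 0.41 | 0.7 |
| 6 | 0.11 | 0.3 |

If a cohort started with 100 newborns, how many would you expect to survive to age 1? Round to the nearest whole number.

98

Expected survivors = N0 · l_1 = 100 × 0.98 = 98 → 98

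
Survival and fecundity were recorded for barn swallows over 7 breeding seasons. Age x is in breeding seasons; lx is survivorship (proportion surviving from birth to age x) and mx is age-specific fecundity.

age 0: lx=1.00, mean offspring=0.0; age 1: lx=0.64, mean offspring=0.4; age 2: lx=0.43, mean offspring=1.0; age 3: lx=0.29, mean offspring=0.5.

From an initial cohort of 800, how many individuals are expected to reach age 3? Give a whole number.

Expected survivors = N0 · l_3 = 800 × 0.29 = 232 → 232

232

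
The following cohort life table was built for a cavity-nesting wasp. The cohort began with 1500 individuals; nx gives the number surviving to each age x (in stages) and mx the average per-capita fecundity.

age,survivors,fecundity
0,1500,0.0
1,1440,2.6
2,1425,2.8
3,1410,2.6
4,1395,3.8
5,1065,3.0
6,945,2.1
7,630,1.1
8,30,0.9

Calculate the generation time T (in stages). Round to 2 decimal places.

lx = nx/n0 = nx/1500: 1, 0.96, 0.95, 0.94, 0.93, 0.71, 0.63, 0.42, 0.02
lx·mx: 0, 2.496, 2.66, 2.444, 3.534, 2.13, 1.323, 0.462, 0.018 → R0 = 15.067
x·lx·mx: 0, 2.496, 5.32, 7.332, 14.136, 10.65, 7.938, 3.234, 0.144 → Σ = 51.25
T = 51.25 / 15.067 = 3.401473… → 3.40

3.40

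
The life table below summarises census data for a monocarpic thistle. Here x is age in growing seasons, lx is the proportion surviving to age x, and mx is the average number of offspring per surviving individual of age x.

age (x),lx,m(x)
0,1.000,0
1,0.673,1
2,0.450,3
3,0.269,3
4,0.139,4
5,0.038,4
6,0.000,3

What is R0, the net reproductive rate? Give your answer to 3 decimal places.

3.538

lx·mx by age: 0, 0.673, 1.35, 0.807, 0.556, 0.152, 0
R0 = Σ lx·mx = 3.538 → 3.538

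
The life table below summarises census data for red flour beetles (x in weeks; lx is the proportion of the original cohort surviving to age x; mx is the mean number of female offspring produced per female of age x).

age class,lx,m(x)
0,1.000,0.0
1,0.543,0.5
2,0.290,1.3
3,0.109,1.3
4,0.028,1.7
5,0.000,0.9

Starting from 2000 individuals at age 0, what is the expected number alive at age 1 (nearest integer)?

1086

Expected survivors = N0 · l_1 = 2000 × 0.543 = 1086 → 1086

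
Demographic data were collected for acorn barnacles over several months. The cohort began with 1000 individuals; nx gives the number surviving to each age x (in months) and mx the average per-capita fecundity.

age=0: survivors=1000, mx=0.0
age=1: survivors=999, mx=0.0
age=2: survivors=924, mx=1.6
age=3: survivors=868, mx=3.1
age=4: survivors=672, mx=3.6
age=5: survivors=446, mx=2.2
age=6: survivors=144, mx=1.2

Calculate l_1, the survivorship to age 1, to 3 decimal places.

0.999

l_1 = n_1/n_0 = 999/1000 = 0.999 → 0.999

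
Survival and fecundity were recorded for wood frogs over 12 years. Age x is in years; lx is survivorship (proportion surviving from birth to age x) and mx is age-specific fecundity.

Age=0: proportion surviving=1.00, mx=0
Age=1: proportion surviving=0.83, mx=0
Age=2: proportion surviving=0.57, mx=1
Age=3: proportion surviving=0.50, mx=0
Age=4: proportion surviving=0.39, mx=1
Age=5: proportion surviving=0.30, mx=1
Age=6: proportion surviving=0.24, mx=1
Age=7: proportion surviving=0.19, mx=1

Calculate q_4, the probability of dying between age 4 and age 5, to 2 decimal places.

q_4 = (l_4 − l_5) / l_4 = (0.39 − 0.3) / 0.39
     = 0.09 / 0.39 = 0.230769… → 0.23

0.23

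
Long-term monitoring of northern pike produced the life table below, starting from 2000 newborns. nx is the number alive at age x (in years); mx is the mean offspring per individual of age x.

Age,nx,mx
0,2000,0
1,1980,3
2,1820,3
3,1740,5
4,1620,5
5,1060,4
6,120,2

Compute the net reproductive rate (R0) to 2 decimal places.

16.34

lx = nx/n0 = nx/2000: 1, 0.99, 0.91, 0.87, 0.81, 0.53, 0.06
lx·mx by age: 0, 2.97, 2.73, 4.35, 4.05, 2.12, 0.12
R0 = Σ lx·mx = 16.34 → 16.34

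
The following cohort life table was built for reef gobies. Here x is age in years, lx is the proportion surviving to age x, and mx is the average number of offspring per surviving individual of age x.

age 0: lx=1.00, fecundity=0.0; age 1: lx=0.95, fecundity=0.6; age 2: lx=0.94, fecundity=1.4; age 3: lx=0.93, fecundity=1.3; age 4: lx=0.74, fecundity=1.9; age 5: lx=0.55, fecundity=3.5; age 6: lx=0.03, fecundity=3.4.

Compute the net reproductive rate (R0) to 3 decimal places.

lx·mx by age: 0, 0.57, 1.316, 1.209, 1.406, 1.925, 0.102
R0 = Σ lx·mx = 6.528 → 6.528

6.528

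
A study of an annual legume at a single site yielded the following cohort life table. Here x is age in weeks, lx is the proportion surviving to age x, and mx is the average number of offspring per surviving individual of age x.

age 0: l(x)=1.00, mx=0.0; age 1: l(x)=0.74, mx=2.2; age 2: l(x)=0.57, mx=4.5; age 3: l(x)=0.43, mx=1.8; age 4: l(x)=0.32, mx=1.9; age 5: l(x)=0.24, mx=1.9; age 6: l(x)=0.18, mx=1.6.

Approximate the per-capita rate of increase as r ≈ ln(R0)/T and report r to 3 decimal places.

R0 = Σ lx·mx = 0 + 1.628 + 2.565 + 0.774 + 0.608 + 0.456 + 0.288 = 6.319
Σ x·lx·mx = 15.52; T = 15.52/6.319 = 2.45608…
r ≈ ln(R0)/T = ln(6.319)/2.45608… = 0.75061… → 0.751

0.751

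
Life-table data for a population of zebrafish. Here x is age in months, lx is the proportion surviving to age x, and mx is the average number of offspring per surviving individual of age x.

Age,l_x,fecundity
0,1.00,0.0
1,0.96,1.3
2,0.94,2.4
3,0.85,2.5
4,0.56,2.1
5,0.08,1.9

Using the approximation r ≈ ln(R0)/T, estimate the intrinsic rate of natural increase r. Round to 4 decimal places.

R0 = Σ lx·mx = 0 + 1.248 + 2.256 + 2.125 + 1.176 + 0.152 = 6.957
Σ x·lx·mx = 17.599; T = 17.599/6.957 = 2.52968…
r ≈ ln(R0)/T = ln(6.957)/2.52968… = 0.766795… → 0.7668

0.7668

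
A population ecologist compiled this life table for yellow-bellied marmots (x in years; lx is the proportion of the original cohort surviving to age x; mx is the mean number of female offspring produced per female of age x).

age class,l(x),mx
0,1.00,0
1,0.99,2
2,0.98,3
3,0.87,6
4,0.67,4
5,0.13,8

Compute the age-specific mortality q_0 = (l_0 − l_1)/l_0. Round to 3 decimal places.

0.010

q_0 = (l_0 − l_1) / l_0 = (1 − 0.99) / 1
     = 0.01 / 1 = 0.01 → 0.010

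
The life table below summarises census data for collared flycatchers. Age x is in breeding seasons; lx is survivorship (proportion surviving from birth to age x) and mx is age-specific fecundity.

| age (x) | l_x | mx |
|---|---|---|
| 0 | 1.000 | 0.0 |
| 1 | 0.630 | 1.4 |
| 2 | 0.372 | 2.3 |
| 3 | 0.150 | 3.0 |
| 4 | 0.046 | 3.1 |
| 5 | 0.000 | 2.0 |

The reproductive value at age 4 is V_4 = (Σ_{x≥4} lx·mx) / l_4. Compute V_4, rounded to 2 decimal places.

3.10

lx·mx for x ≥ 4: 0.1426, 0 → sum = 0.1426
V_4 = 0.1426 / l_4 = 0.1426 / 0.046 = 3.1 → 3.10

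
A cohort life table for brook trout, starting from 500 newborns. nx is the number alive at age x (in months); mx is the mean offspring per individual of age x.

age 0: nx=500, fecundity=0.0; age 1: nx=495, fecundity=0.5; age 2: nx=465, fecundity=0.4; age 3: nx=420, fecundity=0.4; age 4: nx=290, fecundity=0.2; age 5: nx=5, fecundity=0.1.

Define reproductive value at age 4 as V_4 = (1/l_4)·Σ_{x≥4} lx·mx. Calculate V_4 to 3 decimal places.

lx = nx/n0 = nx/500: 1, 0.99, 0.93, 0.84, 0.58, 0.01
lx·mx for x ≥ 4: 0.116, 0.001 → sum = 0.117
V_4 = 0.117 / l_4 = 0.117 / 0.58 = 0.201724… → 0.202

0.202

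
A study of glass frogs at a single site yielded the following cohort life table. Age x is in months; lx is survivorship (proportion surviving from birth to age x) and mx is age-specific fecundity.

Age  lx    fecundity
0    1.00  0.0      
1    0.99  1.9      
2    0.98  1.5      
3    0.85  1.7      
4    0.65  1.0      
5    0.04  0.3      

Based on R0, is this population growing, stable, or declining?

R0 = Σ lx·mx = 0 + 1.881 + 1.47 + 1.445 + 0.65 + 0.012 = 5.458
R0 > 1, so the population is growing.

growing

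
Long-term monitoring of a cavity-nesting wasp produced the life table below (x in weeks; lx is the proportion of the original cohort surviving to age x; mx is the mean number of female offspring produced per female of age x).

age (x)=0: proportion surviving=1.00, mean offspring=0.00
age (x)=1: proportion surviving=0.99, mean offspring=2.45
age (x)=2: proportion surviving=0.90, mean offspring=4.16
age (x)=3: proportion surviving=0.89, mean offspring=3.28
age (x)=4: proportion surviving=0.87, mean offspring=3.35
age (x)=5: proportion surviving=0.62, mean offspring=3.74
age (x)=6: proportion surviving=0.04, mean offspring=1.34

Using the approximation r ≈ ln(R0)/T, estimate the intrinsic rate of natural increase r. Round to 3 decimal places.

R0 = Σ lx·mx = 0 + 2.4255 + 3.744 + 2.9192 + 2.9145 + 2.3188 + 0.0536 = 14.3756
Σ x·lx·mx = 42.2447; T = 42.2447/14.3756 = 2.93864…
r ≈ ln(R0)/T = ln(14.3756)/2.93864… = 0.90706… → 0.907

0.907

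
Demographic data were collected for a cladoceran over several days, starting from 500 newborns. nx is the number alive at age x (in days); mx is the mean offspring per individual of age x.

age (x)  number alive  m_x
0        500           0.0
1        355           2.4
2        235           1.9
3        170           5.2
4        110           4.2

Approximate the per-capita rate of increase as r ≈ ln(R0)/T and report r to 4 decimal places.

0.7053

lx = nx/n0 = nx/500: 1, 0.71, 0.47, 0.34, 0.22
R0 = Σ lx·mx = 0 + 1.704 + 0.893 + 1.768 + 0.924 = 5.289
Σ x·lx·mx = 12.49; T = 12.49/5.289 = 2.36151…
r ≈ ln(R0)/T = ln(5.289)/2.36151… = 0.705325… → 0.7053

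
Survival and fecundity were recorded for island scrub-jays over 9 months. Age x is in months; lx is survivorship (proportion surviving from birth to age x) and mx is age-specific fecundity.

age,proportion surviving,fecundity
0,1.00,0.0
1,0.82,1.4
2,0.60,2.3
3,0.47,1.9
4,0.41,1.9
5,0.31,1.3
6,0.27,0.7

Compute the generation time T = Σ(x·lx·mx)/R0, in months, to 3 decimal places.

2.682

lx·mx: 0, 1.148, 1.38, 0.893, 0.779, 0.403, 0.189 → R0 = 4.792
x·lx·mx: 0, 1.148, 2.76, 2.679, 3.116, 2.015, 1.134 → Σ = 12.852
T = 12.852 / 4.792 = 2.68197… → 2.682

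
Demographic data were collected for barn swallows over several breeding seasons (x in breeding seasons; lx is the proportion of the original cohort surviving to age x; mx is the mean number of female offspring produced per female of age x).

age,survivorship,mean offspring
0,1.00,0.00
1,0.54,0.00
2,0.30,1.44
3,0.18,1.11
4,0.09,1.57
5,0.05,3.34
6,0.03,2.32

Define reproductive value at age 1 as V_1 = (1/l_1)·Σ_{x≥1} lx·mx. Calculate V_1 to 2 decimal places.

lx·mx for x ≥ 1: 0, 0.432, 0.1998, 0.1413, 0.167, 0.0696 → sum = 1.0097
V_1 = 1.0097 / l_1 = 1.0097 / 0.54 = 1.869815… → 1.87

1.87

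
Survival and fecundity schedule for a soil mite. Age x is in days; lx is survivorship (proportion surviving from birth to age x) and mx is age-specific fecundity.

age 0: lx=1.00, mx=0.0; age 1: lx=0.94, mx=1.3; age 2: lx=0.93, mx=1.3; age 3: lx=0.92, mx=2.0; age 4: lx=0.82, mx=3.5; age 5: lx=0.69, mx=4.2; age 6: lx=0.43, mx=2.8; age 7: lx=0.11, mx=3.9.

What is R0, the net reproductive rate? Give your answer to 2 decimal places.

lx·mx by age: 0, 1.222, 1.209, 1.84, 2.87, 2.898, 1.204, 0.429
R0 = Σ lx·mx = 11.672 → 11.67

11.67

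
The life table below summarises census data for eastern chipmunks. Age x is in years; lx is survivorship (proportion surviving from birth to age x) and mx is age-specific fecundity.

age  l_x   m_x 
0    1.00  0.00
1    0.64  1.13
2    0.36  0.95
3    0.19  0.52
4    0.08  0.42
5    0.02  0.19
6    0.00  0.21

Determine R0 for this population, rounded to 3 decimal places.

lx·mx by age: 0, 0.7232, 0.342, 0.0988, 0.0336, 0.0038, 0
R0 = Σ lx·mx = 1.2014 → 1.201

1.201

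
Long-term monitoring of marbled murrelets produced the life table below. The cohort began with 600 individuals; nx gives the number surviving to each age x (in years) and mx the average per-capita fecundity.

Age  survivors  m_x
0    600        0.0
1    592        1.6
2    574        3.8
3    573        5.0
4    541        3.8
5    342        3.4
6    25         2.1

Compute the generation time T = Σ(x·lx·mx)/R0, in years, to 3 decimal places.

3.050

lx = nx/n0 = nx/600: 1, 0.98667…, 0.95667…, 0.955, 0.90167…, 0.57, 0.04167…
lx·mx: 0, 1.578667…, 3.635333…, 4.775, 3.426333…, 1.938, 0.0875… → R0 = 15.440833…
x·lx·mx: 0, 1.578667…, 7.270667…, 14.325, 13.705333…, 9.69, 0.525… → Σ = 47.094667…
T = 47.094667… / 15.440833… = 3.050008… → 3.050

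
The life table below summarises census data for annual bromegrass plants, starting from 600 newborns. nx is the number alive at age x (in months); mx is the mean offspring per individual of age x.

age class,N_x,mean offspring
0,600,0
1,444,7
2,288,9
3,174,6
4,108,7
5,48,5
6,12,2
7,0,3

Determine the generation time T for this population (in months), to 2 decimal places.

2.03

lx = nx/n0 = nx/600: 1, 0.74, 0.48, 0.29, 0.18, 0.08, 0.02, 0
lx·mx: 0, 5.18, 4.32, 1.74, 1.26, 0.4, 0.04, 0 → R0 = 12.94
x·lx·mx: 0, 5.18, 8.64, 5.22, 5.04, 2, 0.24, 0 → Σ = 26.32
T = 26.32 / 12.94 = 2.034003… → 2.03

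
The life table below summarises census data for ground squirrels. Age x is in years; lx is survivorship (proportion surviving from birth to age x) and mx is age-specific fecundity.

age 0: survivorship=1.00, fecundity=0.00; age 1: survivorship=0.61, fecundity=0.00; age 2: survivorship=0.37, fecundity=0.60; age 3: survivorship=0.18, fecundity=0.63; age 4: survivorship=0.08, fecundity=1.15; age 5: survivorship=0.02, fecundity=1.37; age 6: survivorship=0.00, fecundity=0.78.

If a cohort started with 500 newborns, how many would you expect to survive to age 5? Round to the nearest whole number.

Expected survivors = N0 · l_5 = 500 × 0.02 = 10 → 10

10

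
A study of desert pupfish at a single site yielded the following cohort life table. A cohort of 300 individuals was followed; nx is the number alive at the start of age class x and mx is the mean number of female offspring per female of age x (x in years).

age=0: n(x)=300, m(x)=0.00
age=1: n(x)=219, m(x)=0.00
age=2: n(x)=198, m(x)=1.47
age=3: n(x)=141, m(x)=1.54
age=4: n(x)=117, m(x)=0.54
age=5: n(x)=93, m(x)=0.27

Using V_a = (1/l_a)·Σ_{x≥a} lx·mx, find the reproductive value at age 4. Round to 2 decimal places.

0.75

lx = nx/n0 = nx/300: 1, 0.73, 0.66, 0.47, 0.39, 0.31
lx·mx for x ≥ 4: 0.2106, 0.0837 → sum = 0.2943
V_4 = 0.2943 / l_4 = 0.2943 / 0.39 = 0.754615… → 0.75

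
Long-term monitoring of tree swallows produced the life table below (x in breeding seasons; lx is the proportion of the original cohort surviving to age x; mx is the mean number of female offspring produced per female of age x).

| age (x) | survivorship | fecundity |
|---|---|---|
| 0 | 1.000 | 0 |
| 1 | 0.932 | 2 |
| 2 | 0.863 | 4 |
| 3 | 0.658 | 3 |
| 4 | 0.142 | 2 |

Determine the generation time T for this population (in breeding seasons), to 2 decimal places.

lx·mx: 0, 1.864, 3.452, 1.974, 0.284 → R0 = 7.574
x·lx·mx: 0, 1.864, 6.904, 5.922, 1.136 → Σ = 15.826
T = 15.826 / 7.574 = 2.089517… → 2.09

2.09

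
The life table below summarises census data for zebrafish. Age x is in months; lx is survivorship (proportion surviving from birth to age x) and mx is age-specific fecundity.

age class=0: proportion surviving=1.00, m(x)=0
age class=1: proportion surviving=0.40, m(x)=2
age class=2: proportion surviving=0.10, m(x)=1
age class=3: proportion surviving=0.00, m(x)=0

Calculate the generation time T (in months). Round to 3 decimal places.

lx·mx: 0, 0.8, 0.1, 0 → R0 = 0.9
x·lx·mx: 0, 0.8, 0.2, 0 → Σ = 1
T = 1 / 0.9 = 1.111111… → 1.111

1.111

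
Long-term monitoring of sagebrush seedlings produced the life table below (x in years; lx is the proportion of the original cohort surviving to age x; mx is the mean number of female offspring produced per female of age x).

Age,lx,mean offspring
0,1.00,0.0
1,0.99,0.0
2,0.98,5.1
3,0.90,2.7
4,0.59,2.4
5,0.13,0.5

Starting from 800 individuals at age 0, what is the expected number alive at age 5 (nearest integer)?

Expected survivors = N0 · l_5 = 800 × 0.13 = 104 → 104

104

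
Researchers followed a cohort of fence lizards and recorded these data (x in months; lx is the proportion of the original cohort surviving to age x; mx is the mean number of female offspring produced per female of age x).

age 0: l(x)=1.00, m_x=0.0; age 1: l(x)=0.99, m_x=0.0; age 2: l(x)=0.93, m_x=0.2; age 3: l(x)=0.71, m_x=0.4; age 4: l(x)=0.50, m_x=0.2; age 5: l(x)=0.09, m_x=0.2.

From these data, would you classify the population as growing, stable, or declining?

R0 = Σ lx·mx = 0 + 0 + 0.186 + 0.284 + 0.1 + 0.018 = 0.588
R0 < 1, so the population is declining.

declining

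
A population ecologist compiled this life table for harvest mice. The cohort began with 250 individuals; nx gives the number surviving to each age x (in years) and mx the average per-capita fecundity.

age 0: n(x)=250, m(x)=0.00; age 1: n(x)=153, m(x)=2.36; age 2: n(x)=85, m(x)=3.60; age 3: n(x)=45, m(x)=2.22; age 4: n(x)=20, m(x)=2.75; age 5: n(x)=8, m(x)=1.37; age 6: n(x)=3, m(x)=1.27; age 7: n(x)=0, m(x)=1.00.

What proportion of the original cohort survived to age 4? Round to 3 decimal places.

0.080

l_4 = n_4/n_0 = 20/250 = 0.08 → 0.080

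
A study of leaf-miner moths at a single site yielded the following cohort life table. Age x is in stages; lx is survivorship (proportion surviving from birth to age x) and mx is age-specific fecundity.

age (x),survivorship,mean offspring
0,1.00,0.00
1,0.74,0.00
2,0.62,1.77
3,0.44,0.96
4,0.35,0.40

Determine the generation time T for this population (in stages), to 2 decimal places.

lx·mx: 0, 0, 1.0974, 0.4224, 0.14 → R0 = 1.6598
x·lx·mx: 0, 0, 2.1948, 1.2672, 0.56 → Σ = 4.022
T = 4.022 / 1.6598 = 2.423184… → 2.42

2.42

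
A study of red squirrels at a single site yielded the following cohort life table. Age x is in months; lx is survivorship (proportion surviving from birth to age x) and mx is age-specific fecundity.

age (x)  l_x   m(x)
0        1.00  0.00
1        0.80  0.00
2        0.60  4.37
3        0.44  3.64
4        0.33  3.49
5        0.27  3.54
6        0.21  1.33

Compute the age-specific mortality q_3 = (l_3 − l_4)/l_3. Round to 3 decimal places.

q_3 = (l_3 − l_4) / l_3 = (0.44 − 0.33) / 0.44
     = 0.11 / 0.44 = 0.25 → 0.250

0.250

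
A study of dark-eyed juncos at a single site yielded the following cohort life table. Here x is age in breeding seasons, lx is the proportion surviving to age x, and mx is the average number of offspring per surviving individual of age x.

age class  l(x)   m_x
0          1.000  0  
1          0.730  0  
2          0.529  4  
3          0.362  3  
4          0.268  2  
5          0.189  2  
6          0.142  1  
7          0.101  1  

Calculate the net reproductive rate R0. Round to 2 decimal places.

lx·mx by age: 0, 0, 2.116, 1.086, 0.536, 0.378, 0.142, 0.101
R0 = Σ lx·mx = 4.359 → 4.36

4.36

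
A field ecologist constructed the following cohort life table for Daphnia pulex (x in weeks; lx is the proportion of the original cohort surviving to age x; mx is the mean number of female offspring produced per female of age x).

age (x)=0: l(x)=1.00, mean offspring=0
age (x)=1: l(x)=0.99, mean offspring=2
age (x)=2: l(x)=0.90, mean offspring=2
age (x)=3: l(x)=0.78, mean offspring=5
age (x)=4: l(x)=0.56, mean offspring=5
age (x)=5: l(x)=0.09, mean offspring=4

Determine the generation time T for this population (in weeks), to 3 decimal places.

lx·mx: 0, 1.98, 1.8, 3.9, 2.8, 0.36 → R0 = 10.84
x·lx·mx: 0, 1.98, 3.6, 11.7, 11.2, 1.8 → Σ = 30.28
T = 30.28 / 10.84 = 2.793358… → 2.793

2.793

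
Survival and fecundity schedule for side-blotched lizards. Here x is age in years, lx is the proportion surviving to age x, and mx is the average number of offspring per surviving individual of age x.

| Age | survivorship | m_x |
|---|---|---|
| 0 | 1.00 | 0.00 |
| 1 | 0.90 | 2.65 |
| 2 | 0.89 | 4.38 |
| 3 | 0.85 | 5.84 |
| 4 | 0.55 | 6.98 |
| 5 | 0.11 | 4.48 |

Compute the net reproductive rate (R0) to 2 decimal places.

15.58

lx·mx by age: 0, 2.385, 3.8982, 4.964, 3.839, 0.4928
R0 = Σ lx·mx = 15.579 → 15.58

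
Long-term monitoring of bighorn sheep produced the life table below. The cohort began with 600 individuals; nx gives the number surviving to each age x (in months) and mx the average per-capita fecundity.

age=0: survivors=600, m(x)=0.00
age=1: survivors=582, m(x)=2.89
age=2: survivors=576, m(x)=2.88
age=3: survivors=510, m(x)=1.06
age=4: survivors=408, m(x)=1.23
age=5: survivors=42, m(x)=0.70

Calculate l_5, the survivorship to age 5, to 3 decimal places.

0.070

l_5 = n_5/n_0 = 42/600 = 0.07 → 0.070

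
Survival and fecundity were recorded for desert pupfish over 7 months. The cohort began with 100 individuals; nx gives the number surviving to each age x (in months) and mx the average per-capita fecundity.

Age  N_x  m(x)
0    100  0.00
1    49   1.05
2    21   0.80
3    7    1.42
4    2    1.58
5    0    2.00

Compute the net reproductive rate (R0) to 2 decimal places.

0.81

lx = nx/n0 = nx/100: 1, 0.49, 0.21, 0.07, 0.02, 0
lx·mx by age: 0, 0.5145, 0.168, 0.0994, 0.0316, 0
R0 = Σ lx·mx = 0.8135 → 0.81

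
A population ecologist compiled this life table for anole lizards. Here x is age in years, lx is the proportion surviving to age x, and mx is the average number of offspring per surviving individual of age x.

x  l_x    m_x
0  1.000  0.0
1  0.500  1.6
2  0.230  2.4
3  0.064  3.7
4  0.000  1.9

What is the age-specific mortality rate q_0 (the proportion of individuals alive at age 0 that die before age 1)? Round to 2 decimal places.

q_0 = (l_0 − l_1) / l_0 = (1 − 0.5) / 1
     = 0.5 / 1 = 0.5 → 0.50

0.50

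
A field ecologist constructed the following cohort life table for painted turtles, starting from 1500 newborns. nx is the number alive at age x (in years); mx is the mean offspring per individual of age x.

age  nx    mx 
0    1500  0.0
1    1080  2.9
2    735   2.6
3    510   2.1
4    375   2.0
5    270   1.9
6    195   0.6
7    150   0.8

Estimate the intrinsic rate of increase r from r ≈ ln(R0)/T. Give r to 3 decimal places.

lx = nx/n0 = nx/1500: 1, 0.72, 0.49, 0.34, 0.25, 0.18, 0.13, 0.1
R0 = Σ lx·mx = 0 + 2.088 + 1.274 + 0.714 + 0.5 + 0.342 + 0.078 + 0.08 = 5.076
Σ x·lx·mx = 11.516; T = 11.516/5.076 = 2.26872…
r ≈ ln(R0)/T = ln(5.076)/2.26872… = 0.71605… → 0.716

0.716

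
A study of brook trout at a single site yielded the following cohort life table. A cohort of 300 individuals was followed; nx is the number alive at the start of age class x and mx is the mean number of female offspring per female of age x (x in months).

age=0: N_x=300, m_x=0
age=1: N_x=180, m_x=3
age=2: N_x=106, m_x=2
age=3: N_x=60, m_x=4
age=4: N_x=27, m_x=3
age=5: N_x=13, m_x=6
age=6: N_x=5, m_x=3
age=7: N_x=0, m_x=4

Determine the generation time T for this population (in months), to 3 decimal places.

2.134

lx = nx/n0 = nx/300: 1, 0.6, 0.35333…, 0.2, 0.09, 0.04333…, 0.01667…, 0
lx·mx: 0, 1.8, 0.706667…, 0.8, 0.27, 0.26…, 0.05…, 0 → R0 = 3.886667…
x·lx·mx: 0, 1.8, 1.413333…, 2.4, 1.08, 1.3…, 0.3…, 0 → Σ = 8.293333…
T = 8.293333… / 3.886667… = 2.133791… → 2.134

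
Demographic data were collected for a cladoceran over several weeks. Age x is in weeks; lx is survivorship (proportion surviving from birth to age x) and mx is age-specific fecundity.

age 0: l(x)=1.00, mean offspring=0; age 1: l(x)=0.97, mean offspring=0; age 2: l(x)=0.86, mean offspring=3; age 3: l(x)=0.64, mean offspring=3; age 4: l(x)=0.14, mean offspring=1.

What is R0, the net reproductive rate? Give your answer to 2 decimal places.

lx·mx by age: 0, 0, 2.58, 1.92, 0.14
R0 = Σ lx·mx = 4.64 → 4.64

4.64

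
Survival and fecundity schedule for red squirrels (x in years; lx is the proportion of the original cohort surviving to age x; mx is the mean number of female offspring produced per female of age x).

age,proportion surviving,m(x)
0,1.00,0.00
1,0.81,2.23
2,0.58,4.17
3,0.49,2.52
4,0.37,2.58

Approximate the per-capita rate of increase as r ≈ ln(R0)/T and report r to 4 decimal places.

0.8415

R0 = Σ lx·mx = 0 + 1.8063 + 2.4186 + 1.2348 + 0.9546 = 6.4143
Σ x·lx·mx = 14.1663; T = 14.1663/6.4143 = 2.20855…
r ≈ ln(R0)/T = ln(6.4143)/2.20855… = 0.841516… → 0.8415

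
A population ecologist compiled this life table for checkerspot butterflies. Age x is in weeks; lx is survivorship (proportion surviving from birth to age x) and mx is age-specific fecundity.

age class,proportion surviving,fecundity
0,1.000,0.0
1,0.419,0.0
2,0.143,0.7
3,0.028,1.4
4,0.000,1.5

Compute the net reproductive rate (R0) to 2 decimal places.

lx·mx by age: 0, 0, 0.1001, 0.0392, 0
R0 = Σ lx·mx = 0.1393 → 0.14

0.14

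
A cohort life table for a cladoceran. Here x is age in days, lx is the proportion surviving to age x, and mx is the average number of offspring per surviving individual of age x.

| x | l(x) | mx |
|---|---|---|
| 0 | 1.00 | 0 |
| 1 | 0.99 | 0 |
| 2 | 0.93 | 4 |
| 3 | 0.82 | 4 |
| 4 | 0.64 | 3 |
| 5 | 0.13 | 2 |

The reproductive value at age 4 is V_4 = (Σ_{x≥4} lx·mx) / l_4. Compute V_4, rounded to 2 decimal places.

3.41

lx·mx for x ≥ 4: 1.92, 0.26 → sum = 2.18
V_4 = 2.18 / l_4 = 2.18 / 0.64 = 3.40625 → 3.41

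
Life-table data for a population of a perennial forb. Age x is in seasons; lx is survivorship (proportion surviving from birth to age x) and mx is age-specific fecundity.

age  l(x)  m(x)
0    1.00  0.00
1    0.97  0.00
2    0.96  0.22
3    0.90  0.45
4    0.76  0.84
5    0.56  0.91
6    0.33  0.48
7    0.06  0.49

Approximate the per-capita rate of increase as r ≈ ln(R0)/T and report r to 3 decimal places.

0.165

R0 = Σ lx·mx = 0 + 0 + 0.2112 + 0.405 + 0.6384 + 0.5096 + 0.1584 + 0.0294 = 1.952
Σ x·lx·mx = 7.8952; T = 7.8952/1.952 = 4.04467…
r ≈ ln(R0)/T = ln(1.952)/4.04467… = 0.16537… → 0.165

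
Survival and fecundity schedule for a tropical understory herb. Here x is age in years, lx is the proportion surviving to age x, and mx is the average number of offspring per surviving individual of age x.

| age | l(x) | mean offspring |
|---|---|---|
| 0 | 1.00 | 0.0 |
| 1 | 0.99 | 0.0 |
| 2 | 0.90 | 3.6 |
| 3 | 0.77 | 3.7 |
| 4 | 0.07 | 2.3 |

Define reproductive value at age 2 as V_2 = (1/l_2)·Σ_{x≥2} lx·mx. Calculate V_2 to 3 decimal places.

lx·mx for x ≥ 2: 3.24, 2.849, 0.161 → sum = 6.25
V_2 = 6.25 / l_2 = 6.25 / 0.9 = 6.944444… → 6.944

6.944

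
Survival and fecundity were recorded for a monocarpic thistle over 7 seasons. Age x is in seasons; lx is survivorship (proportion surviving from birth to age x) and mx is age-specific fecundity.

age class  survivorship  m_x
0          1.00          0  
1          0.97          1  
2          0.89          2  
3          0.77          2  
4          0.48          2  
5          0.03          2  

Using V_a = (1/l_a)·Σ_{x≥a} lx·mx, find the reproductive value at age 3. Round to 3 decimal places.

3.325

lx·mx for x ≥ 3: 1.54, 0.96, 0.06 → sum = 2.56
V_3 = 2.56 / l_3 = 2.56 / 0.77 = 3.324675… → 3.325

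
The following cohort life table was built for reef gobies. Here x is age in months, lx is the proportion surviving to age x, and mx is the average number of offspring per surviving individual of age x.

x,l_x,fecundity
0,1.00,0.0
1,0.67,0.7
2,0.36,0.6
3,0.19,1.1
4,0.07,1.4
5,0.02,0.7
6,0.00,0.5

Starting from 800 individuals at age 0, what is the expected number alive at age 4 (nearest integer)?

Expected survivors = N0 · l_4 = 800 × 0.07 = 56 → 56

56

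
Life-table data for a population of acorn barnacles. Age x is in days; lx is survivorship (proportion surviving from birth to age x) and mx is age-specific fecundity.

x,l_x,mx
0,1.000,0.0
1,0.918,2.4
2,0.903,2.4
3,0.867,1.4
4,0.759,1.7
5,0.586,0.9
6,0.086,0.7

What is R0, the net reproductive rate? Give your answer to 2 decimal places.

7.46

lx·mx by age: 0, 2.2032, 2.1672, 1.2138, 1.2903, 0.5274, 0.0602
R0 = Σ lx·mx = 7.4621 → 7.46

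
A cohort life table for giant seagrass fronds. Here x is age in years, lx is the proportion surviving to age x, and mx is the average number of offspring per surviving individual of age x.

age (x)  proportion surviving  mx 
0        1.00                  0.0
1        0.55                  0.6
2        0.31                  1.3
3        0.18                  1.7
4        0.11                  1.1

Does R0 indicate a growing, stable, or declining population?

R0 = Σ lx·mx = 0 + 0.33 + 0.403 + 0.306 + 0.121 = 1.16
R0 > 1, so the population is growing.

growing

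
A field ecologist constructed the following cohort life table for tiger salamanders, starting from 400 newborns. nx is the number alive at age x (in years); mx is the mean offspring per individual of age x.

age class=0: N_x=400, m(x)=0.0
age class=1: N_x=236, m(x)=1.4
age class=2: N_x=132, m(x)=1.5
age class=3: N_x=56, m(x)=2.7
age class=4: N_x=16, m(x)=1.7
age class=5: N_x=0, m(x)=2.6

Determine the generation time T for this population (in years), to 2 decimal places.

1.82

lx = nx/n0 = nx/400: 1, 0.59, 0.33, 0.14, 0.04, 0
lx·mx: 0, 0.826, 0.495, 0.378, 0.068, 0 → R0 = 1.767
x·lx·mx: 0, 0.826, 0.99, 1.134, 0.272, 0 → Σ = 3.222
T = 3.222 / 1.767 = 1.82343… → 1.82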